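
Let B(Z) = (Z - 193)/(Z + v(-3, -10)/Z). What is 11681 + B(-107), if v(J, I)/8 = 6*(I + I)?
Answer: 122554109/10489 ≈ 11684.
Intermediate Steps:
v(J, I) = 96*I (v(J, I) = 8*(6*(I + I)) = 8*(6*(2*I)) = 8*(12*I) = 96*I)
B(Z) = (-193 + Z)/(Z - 960/Z) (B(Z) = (Z - 193)/(Z + (96*(-10))/Z) = (-193 + Z)/(Z - 960/Z))
11681 + B(-107) = 11681 - 107*(-193 - 107)/(-960 + (-107)**2) = 11681 - 107*(-300)/(-960 + 11449) = 11681 - 107*(-300)/10489 = 11681 - 107*1/10489*(-300) = 11681 + 32100/10489 = 122554109/10489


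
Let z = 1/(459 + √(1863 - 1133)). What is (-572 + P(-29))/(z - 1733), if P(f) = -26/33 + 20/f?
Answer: 9076567220656/27428574300651 - 274409*√730/301714317307161 ≈ 0.33092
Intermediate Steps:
z = 1/(459 + √730) ≈ 0.0020575
P(f) = -26/33 + 20/f (P(f) = -26*1/33 + 20/f = -26/33 + 20/f)
(-572 + P(-29))/(z - 1733) = (-572 + (-26/33 + 20/(-29)))/((459/209951 - √730/209951) - 1733) = (-572 + (-26/33 + 20*(-1/29)))/(-363844624/209951 - √730/209951) = (-572 + (-26/33 - 20/29))/(-363844624/209951 - √730/209951) = (-572 - 1414/957)/(-363844624/209951 - √730/209951) = -548818/(957*(-363844624/209951 - √730/209951))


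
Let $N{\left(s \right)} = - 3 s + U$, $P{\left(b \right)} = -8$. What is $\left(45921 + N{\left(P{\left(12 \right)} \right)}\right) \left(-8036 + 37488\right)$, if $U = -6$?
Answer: $1352995428$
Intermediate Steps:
$N{\left(s \right)} = -6 - 3 s$ ($N{\left(s \right)} = - 3 s - 6 = -6 - 3 s$)
$\left(45921 + N{\left(P{\left(12 \right)} \right)}\right) \left(-8036 + 37488\right) = \left(45921 - -18\right) \left(-8036 + 37488\right) = \left(45921 + \left(-6 + 24\right)\right) 29452 = \left(45921 + 18\right) 29452 = 45939 \cdot 29452 = 1352995428$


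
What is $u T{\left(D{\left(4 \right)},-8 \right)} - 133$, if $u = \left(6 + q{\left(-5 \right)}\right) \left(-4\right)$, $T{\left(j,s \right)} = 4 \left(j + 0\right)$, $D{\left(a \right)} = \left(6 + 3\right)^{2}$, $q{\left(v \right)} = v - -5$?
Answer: $-7909$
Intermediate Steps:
$q{\left(v \right)} = 5 + v$ ($q{\left(v \right)} = v + 5 = 5 + v$)
$D{\left(a \right)} = 81$ ($D{\left(a \right)} = 9^{2} = 81$)
$T{\left(j,s \right)} = 4 j$
$u = -24$ ($u = \left(6 + \left(5 - 5\right)\right) \left(-4\right) = \left(6 + 0\right) \left(-4\right) = 6 \left(-4\right) = -24$)
$u T{\left(D{\left(4 \right)},-8 \right)} - 133 = - 24 \cdot 4 \cdot 81 - 133 = \left(-24\right) 324 - 133 = -7776 - 133 = -7909$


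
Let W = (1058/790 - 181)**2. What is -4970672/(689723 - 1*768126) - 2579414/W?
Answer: -88113014899557/5335825458782 ≈ -16.513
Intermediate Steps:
W = 5036173156/156025 (W = (1058*(1/790) - 181)**2 = (529/395 - 181)**2 = (-70966/395)**2 = 5036173156/156025 ≈ 32278.)
-4970672/(689723 - 1*768126) - 2579414/W = -4970672/(689723 - 1*768126) - 2579414/5036173156/156025 = -4970672/(689723 - 768126) - 2579414*156025/5036173156 = -4970672/(-78403) - 201226534675/2518086578 = -4970672*(-1/78403) - 201226534675/2518086578 = 4970672/78403 - 201226534675/2518086578 = -88113014899557/5335825458782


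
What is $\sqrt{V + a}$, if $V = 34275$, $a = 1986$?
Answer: $3 \sqrt{4029} \approx 190.42$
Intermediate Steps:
$\sqrt{V + a} = \sqrt{34275 + 1986} = \sqrt{36261} = 3 \sqrt{4029}$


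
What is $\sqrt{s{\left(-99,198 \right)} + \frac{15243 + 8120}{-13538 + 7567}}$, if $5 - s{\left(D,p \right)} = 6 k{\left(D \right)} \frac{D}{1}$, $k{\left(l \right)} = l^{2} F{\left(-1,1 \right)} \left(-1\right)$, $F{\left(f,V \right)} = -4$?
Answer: $\frac{2 \sqrt{207563505507687}}{5971} \approx 4825.7$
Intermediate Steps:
$k{\left(l \right)} = 4 l^{2}$ ($k{\left(l \right)} = l^{2} \left(-4\right) \left(-1\right) = - 4 l^{2} \left(-1\right) = 4 l^{2}$)
$s{\left(D,p \right)} = 5 - 24 D^{3}$ ($s{\left(D,p \right)} = 5 - 6 \cdot 4 D^{2} \frac{D}{1} = 5 - 24 D^{2} D 1 = 5 - 24 D^{2} D = 5 - 24 D^{3}$)
$\sqrt{s{\left(-99,198 \right)} + \frac{15243 + 8120}{-13538 + 7567}} = \sqrt{\left(5 - 24 \left(-99\right)^{3}\right) + \frac{15243 + 8120}{-13538 + 7567}} = \sqrt{\left(5 - -23287176\right) + \frac{23363}{-5971}} = \sqrt{\left(5 + 23287176\right) + 23363 \left(- \frac{1}{5971}\right)} = \sqrt{23287181 - \frac{23363}{5971}} = \sqrt{\frac{139047734388}{5971}} = \frac{2 \sqrt{207563505507687}}{5971}$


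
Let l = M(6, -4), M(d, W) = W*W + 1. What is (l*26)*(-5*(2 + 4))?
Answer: -13260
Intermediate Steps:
M(d, W) = 1 + W² (M(d, W) = W² + 1 = 1 + W²)
l = 17 (l = 1 + (-4)² = 1 + 16 = 17)
(l*26)*(-5*(2 + 4)) = (17*26)*(-5*(2 + 4)) = 442*(-5*6) = 442*(-30) = -13260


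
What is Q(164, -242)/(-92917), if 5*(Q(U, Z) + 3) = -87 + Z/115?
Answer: 11972/53427275 ≈ 0.00022408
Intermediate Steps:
Q(U, Z) = -102/5 + Z/575 (Q(U, Z) = -3 + (-87 + Z/115)/5 = -3 + (-87/5 + Z/575) = -102/5 + Z/575)
Q(164, -242)/(-92917) = (-102/5 + (1/575)*(-242))/(-92917) = (-102/5 - 242/575)*(-1/92917) = -11972/575*(-1/92917) = 11972/53427275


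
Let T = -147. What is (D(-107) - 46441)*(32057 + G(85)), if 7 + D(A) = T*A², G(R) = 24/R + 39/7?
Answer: -32993425048498/595 ≈ -5.5451e+10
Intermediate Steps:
G(R) = 39/7 + 24/R (G(R) = 24/R + 39*(⅐) = 24/R + 39/7 = 39/7 + 24/R)
D(A) = -7 - 147*A²
(D(-107) - 46441)*(32057 + G(85)) = ((-7 - 147*(-107)²) - 46441)*(32057 + (39/7 + 24/85)) = ((-7 - 147*11449) - 46441)*(32057 + (39/7 + 24*(1/85))) = ((-7 - 1683003) - 46441)*(32057 + (39/7 + 24/85)) = (-1683010 - 46441)*(32057 + 3483/595) = -1729451*19077398/595 = -32993425048498/595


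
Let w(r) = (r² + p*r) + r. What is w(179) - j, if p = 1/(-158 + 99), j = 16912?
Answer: 902993/59 ≈ 15305.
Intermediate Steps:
p = -1/59 (p = 1/(-59) = -1/59 ≈ -0.016949)
w(r) = r² + 58*r/59 (w(r) = (r² - r/59) + r = r² + 58*r/59)
w(179) - j = (1/59)*179*(58 + 59*179) - 1*16912 = (1/59)*179*(58 + 10561) - 16912 = (1/59)*179*10619 - 16912 = 1900801/59 - 16912 = 902993/59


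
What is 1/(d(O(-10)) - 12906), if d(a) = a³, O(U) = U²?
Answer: 1/987094 ≈ 1.0131e-6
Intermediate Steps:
1/(d(O(-10)) - 12906) = 1/(((-10)²)³ - 12906) = 1/(100³ - 12906) = 1/(1000000 - 12906) = 1/987094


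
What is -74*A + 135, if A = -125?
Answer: 9385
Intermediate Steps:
-74*A + 135 = -74*(-125) + 135 = 9250 + 135 = 9385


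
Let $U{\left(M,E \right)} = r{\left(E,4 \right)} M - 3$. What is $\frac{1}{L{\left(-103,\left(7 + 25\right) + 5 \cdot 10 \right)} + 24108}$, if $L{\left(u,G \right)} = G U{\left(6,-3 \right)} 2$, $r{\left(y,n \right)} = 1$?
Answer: $\frac{1}{24600} \approx 4.065 \cdot 10^{-5}$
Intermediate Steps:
$U{\left(M,E \right)} = -3 + M$ ($U{\left(M,E \right)} = 1 M - 3 = M - 3 = -3 + M$)
$L{\left(u,G \right)} = 6 G$ ($L{\left(u,G \right)} = G \left(-3 + 6\right) 2 = G 3 \cdot 2 = 3 G 2 = 6 G$)
$\frac{1}{L{\left(-103,\left(7 + 25\right) + 5 \cdot 10 \right)} + 24108} = \frac{1}{6 \left(\left(7 + 25\right) + 5 \cdot 10\right) + 24108} = \frac{1}{6 \left(32 + 50\right) + 24108} = \frac{1}{6 \cdot 82 + 24108} = \frac{1}{492 + 24108} = \frac{1}{24600}$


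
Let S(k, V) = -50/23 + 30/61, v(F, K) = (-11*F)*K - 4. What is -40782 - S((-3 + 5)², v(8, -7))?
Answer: -57214786/1403 ≈ -40780.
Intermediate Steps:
v(F, K) = -4 - 11*F*K (v(F, K) = -11*F*K - 4 = -4 - 11*F*K)
S(k, V) = -2360/1403 (S(k, V) = -50*1/23 + 30*(1/61) = -50/23 + 30/61 = -2360/1403)
-40782 - S((-3 + 5)², v(8, -7)) = -40782 - 1*(-2360/1403) = -40782 + 2360/1403 = -57214786/1403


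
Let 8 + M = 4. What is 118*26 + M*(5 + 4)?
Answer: 3032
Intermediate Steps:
M = -4 (M = -8 + 4 = -4)
118*26 + M*(5 + 4) = 118*26 - 4*(5 + 4) = 3068 - 4*9 = 3068 - 36 = 3032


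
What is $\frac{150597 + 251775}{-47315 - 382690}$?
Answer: $- \frac{134124}{143335} \approx -0.93574$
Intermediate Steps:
$\frac{150597 + 251775}{-47315 - 382690} = \frac{402372}{-430005} = 402372 \left(- \frac{1}{430005}\right) = - \frac{134124}{143335}$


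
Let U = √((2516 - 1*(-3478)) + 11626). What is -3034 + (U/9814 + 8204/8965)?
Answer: -27191606/8965 + √4405/4907 ≈ -3033.1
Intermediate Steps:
U = 2*√4405 (U = √((2516 + 3478) + 11626) = √(5994 + 11626) = √17620 = 2*√4405 ≈ 132.74)
-3034 + (U/9814 + 8204/8965) = -3034 + ((2*√4405)/9814 + 8204/8965) = -3034 + ((2*√4405)*(1/9814) + 8204*(1/8965)) = -3034 + (√4405/4907 + 8204/8965) = -3034 + (8204/8965 + √4405/4907) = -27191606/8965 + √4405/4907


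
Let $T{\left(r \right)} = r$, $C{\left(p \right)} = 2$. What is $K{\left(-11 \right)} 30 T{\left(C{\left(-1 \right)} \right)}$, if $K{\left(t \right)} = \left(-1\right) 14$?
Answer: $-840$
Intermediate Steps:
$K{\left(t \right)} = -14$
$K{\left(-11 \right)} 30 T{\left(C{\left(-1 \right)} \right)} = \left(-14\right) 30 \cdot 2 = \left(-420\right) 2 = -840$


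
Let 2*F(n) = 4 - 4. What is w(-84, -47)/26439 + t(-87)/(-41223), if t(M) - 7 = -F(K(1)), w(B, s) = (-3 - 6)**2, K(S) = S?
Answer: 150190/51899757 ≈ 0.0028938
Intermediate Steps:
w(B, s) = 81 (w(B, s) = (-9)**2 = 81)
F(n) = 0 (F(n) = (4 - 4)/2 = (1/2)*0 = 0)
t(M) = 7 (t(M) = 7 - 1*0 = 7 + 0 = 7)
w(-84, -47)/26439 + t(-87)/(-41223) = 81/26439 + 7/(-41223) = 81*(1/26439) + 7*(-1/41223) = 27/8813 - 1/5889 = 150190/51899757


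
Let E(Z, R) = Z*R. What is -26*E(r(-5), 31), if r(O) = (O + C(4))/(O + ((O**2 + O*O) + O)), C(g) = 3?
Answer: 403/10 ≈ 40.300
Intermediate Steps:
r(O) = (3 + O)/(2*O + 2*O**2) (r(O) = (O + 3)/(O + ((O**2 + O*O) + O)) = (3 + O)/(O + ((O**2 + O**2) + O)) = (3 + O)/(O + (2*O**2 + O)) = (3 + O)/(O + (O + 2*O**2)) = (3 + O)/(2*O + 2*O**2))
E(Z, R) = R*Z
-26*E(r(-5), 31) = -806*(1/2)*(3 - 5)/(-5*(1 - 5)) = -806*(1/2)*(-1/5)*(-2)/(-4) = -806*(1/2)*(-1/5)*(-1/4)*(-2) = -806*(-1)/20 = -26*(-31/20) = 403/10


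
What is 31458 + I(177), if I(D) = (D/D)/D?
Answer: 5568067/177 ≈ 31458.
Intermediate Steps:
I(D) = 1/D
31458 + I(177) = 31458 + 1/177 = 5568067/177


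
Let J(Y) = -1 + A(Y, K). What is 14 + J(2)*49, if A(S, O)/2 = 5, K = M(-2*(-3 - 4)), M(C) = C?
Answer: 455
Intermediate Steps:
K = 14 (K = -2*(-3 - 4) = -2*(-7) = 14)
A(S, O) = 10 (A(S, O) = 2*5 = 10)
J(Y) = 9 (J(Y) = -1 + 10 = 9)
14 + J(2)*49 = 14 + 9*49 = 14 + 441 = 455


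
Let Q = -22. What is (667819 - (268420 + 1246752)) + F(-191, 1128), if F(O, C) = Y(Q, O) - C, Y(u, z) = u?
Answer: -848503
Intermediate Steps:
F(O, C) = -22 - C
(667819 - (268420 + 1246752)) + F(-191, 1128) = (667819 - (268420 + 1246752)) + (-22 - 1*1128) = (667819 - 1*1515172) + (-22 - 1128) = (667819 - 1515172) - 1150 = -847353 - 1150 = -848503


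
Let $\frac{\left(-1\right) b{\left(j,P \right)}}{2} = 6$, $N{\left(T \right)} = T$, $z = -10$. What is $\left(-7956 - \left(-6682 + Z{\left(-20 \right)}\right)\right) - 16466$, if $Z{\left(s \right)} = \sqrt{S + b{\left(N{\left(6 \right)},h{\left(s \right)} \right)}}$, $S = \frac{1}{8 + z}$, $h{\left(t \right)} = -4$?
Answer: $-17740 - \frac{5 i \sqrt{2}}{2} \approx -17740.0 - 3.5355 i$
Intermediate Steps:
$S = - \frac{1}{2}$ ($S = \frac{1}{8 - 10} = \frac{1}{-2} = - \frac{1}{2} \approx -0.5$)
$b{\left(j,P \right)} = -12$ ($b{\left(j,P \right)} = \left(-2\right) 6 = -12$)
$Z{\left(s \right)} = \frac{5 i \sqrt{2}}{2}$ ($Z{\left(s \right)} = \sqrt{- \frac{1}{2} - 12} = \sqrt{- \frac{25}{2}} = \frac{5 i \sqrt{2}}{2}$)
$\left(-7956 - \left(-6682 + Z{\left(-20 \right)}\right)\right) - 16466 = \left(-7956 + \left(6682 - \frac{5 i \sqrt{2}}{2}\right)\right) - 16466 = \left(-1274 - \frac{5 i \sqrt{2}}{2}\right) - 16466 = -17740 - \frac{5 i \sqrt{2}}{2}$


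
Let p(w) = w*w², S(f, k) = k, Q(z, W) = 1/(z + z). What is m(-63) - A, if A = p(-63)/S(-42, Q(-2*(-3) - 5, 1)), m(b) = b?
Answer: 500031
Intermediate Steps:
Q(z, W) = 1/(2*z)
p(w) = w³
A = -500094 (A = (-63)³/((1/(2*(-2*(-3) - 5)))) = -250047/(1/(2*(6 - 5))) = -250047/((½)/1) = -250047/((½)*1) = -250047/½ = -250047*2 = -500094)
m(-63) - A = -63 - 1*(-500094) = -63 + 500094 = 500031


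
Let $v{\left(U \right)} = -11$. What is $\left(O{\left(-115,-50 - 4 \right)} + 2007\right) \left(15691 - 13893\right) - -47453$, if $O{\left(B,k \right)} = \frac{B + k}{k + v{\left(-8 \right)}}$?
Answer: $\frac{18303569}{5} \approx 3.6607 \cdot 10^{6}$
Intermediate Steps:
$O{\left(B,k \right)} = \frac{B + k}{-11 + k}$ ($O{\left(B,k \right)} = \frac{B + k}{k - 11} = \frac{B + k}{-11 + k}$)
$\left(O{\left(-115,-50 - 4 \right)} + 2007\right) \left(15691 - 13893\right) - -47453 = \left(\frac{-115 - 54}{-11 - 54} + 2007\right) \left(15691 - 13893\right) - -47453 = \left(\frac{-115 - 54}{-11 - 54} + 2007\right) 1798 + 47453 = \left(\frac{1}{-65} \left(-169\right) + 2007\right) 1798 + 47453 = \left(\left(- \frac{1}{65}\right) \left(-169\right) + 2007\right) 1798 + 47453 = \left(\frac{13}{5} + 2007\right) 1798 + 47453 = \frac{10048}{5} \cdot 1798 + 47453 = \frac{18066304}{5} + 47453 = \frac{18303569}{5}$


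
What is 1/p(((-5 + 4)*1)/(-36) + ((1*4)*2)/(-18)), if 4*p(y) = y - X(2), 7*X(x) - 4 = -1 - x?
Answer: -336/47 ≈ -7.1489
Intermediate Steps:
X(x) = 3/7 - x/7 (X(x) = 4/7 + (-1 - x)/7 = 4/7 + (-⅐ - x/7) = 3/7 - x/7)
p(y) = -1/28 + y/4 (p(y) = (y - (3/7 - ⅐*2))/4 = (y - (3/7 - 2/7))/4 = (y - 1*⅐)/4 = (y - ⅐)/4 = (-⅐ + y)/4 = -1/28 + y/4)
1/p(((-5 + 4)*1)/(-36) + ((1*4)*2)/(-18)) = 1/(-1/28 + (((-5 + 4)*1)/(-36) + ((1*4)*2)/(-18))/4) = 1/(-1/28 + (-1*1*(-1/36) + (4*2)*(-1/18))/4) = 1/(-1/28 + (-1*(-1/36) + 8*(-1/18))/4) = 1/(-1/28 + (1/36 - 4/9)/4) = 1/(-1/28 + (¼)*(-5/12)) = 1/(-1/28 - 5/48) = 1/(-47/336) = -336/47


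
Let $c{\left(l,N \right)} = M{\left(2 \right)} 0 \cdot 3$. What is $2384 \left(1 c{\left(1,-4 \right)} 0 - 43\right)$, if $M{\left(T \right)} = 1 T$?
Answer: $-102512$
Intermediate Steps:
$M{\left(T \right)} = T$
$c{\left(l,N \right)} = 0$ ($c{\left(l,N \right)} = 2 \cdot 0 \cdot 3 = 0 \cdot 3 = 0$)
$2384 \left(1 c{\left(1,-4 \right)} 0 - 43\right) = 2384 \left(1 \cdot 0 \cdot 0 - 43\right) = 2384 \left(0 \cdot 0 - 43\right) = 2384 \left(0 - 43\right) = 2384 \left(-43\right) = -102512$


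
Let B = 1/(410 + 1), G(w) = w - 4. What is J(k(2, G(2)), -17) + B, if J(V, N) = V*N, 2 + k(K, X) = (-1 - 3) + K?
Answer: 27949/411 ≈ 68.002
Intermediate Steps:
G(w) = -4 + w
k(K, X) = -6 + K (k(K, X) = -2 + ((-1 - 3) + K) = -2 + (-4 + K) = -6 + K)
J(V, N) = N*V
B = 1/411 ≈ 0.0024331
J(k(2, G(2)), -17) + B = -17*(-6 + 2) + 1/411 = -17*(-4) + 1/411 = 68 + 1/411 = 27949/411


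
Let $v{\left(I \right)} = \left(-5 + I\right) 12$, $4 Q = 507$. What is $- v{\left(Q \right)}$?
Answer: $-1461$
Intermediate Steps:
$Q = \frac{507}{4}$ ($Q = \frac{1}{4} \cdot 507 = \frac{507}{4} \approx 126.75$)
$v{\left(I \right)} = -60 + 12 I$
$- v{\left(Q \right)} = - (-60 + 12 \cdot \frac{507}{4}) = - (-60 + 1521) = \left(-1\right) 1461 = -1461$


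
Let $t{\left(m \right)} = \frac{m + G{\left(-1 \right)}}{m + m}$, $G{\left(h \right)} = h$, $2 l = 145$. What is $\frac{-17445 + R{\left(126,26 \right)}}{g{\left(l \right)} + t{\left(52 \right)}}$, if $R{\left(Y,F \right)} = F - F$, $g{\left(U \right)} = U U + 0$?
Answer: $- \frac{1814280}{546701} \approx -3.3186$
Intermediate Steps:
$l = \frac{145}{2}$ ($l = \frac{1}{2} \cdot 145 = \frac{145}{2} \approx 72.5$)
$g{\left(U \right)} = U^{2}$ ($g{\left(U \right)} = U^{2} + 0 = U^{2}$)
$R{\left(Y,F \right)} = 0$
$t{\left(m \right)} = \frac{-1 + m}{2 m}$ ($t{\left(m \right)} = \frac{m - 1}{m + m} = \frac{-1 + m}{2 m}$)
$\frac{-17445 + R{\left(126,26 \right)}}{g{\left(l \right)} + t{\left(52 \right)}} = \frac{-17445 + 0}{\left(\frac{145}{2}\right)^{2} + \frac{-1 + 52}{2 \cdot 52}} = - \frac{17445}{\frac{21025}{4} + \frac{1}{2} \cdot \frac{1}{52} \cdot 51} = - \frac{17445}{\frac{21025}{4} + \frac{51}{104}} = - \frac{17445}{\frac{546701}{104}} = \left(-17445\right) \frac{104}{546701} = - \frac{1814280}{546701}$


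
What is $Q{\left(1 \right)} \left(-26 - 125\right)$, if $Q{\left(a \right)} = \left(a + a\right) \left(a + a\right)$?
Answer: $-604$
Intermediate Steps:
$Q{\left(a \right)} = 4 a^{2}$ ($Q{\left(a \right)} = 2 a 2 a = 4 a^{2}$)
$Q{\left(1 \right)} \left(-26 - 125\right) = 4 \cdot 1^{2} \left(-26 - 125\right) = 4 \cdot 1 \left(-151\right) = 4 \left(-151\right) = -604$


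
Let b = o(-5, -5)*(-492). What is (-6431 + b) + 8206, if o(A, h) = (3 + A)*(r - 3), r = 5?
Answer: 3743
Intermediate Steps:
o(A, h) = 6 + 2*A (o(A, h) = (3 + A)*(5 - 3) = (3 + A)*2 = 6 + 2*A)
b = 1968 (b = (6 + 2*(-5))*(-492) = (6 - 10)*(-492) = -4*(-492) = 1968)
(-6431 + b) + 8206 = (-6431 + 1968) + 8206 = -4463 + 8206 = 3743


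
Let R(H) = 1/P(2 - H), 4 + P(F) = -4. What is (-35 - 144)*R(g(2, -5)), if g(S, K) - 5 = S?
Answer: 179/8 ≈ 22.375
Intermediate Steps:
P(F) = -8 (P(F) = -4 - 4 = -8)
g(S, K) = 5 + S
R(H) = -⅛ (R(H) = 1/(-8) = -⅛)
(-35 - 144)*R(g(2, -5)) = (-35 - 144)*(-⅛) = -179*(-⅛) = 179/8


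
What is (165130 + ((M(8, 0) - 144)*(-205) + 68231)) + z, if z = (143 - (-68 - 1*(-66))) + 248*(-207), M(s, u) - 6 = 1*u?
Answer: 210460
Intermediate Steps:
M(s, u) = 6 + u (M(s, u) = 6 + 1*u = 6 + u)
z = -51191 (z = (143 - (-68 + 66)) - 51336 = (143 - 1*(-2)) - 51336 = (143 + 2) - 51336 = 145 - 51336 = -51191)
(165130 + ((M(8, 0) - 144)*(-205) + 68231)) + z = (165130 + (((6 + 0) - 144)*(-205) + 68231)) - 51191 = (165130 + ((6 - 144)*(-205) + 68231)) - 51191 = (165130 + (-138*(-205) + 68231)) - 51191 = (165130 + (28290 + 68231)) - 51191 = (165130 + 96521) - 51191 = 261651 - 51191 = 210460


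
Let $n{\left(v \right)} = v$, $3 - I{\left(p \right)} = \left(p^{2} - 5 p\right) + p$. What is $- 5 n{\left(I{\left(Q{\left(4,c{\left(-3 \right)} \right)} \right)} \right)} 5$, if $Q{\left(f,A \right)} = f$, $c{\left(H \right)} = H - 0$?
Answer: $-75$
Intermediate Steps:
$c{\left(H \right)} = H$ ($c{\left(H \right)} = H + 0 = H$)
$I{\left(p \right)} = 3 - p^{2} + 4 p$ ($I{\left(p \right)} = 3 - \left(\left(p^{2} - 5 p\right) + p\right) = 3 - \left(p^{2} - 4 p\right) = 3 - p^{2} + 4 p$)
$- 5 n{\left(I{\left(Q{\left(4,c{\left(-3 \right)} \right)} \right)} \right)} 5 = - 5 \left(3 - 4^{2} + 4 \cdot 4\right) 5 = - 5 \left(3 - 16 + 16\right) 5 = \left(-5\right) 3 \cdot 5 = \left(-15\right) 5 = -75$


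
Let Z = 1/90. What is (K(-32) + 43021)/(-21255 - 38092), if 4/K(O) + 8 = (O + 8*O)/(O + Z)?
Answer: -31064041/42848534 ≈ -0.72497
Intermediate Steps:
Z = 1/90 ≈ 0.011111
K(O) = 4/(-8 + 9*O/(1/90 + O)) (K(O) = 4/(-8 + (O + 8*O)/(O + 1/90)) = 4/(-8 + (9*O)/(1/90 + O)) = 4/(-8 + 9*O/(1/90 + O)))
(K(-32) + 43021)/(-21255 - 38092) = (2*(1 + 90*(-32))/(-4 + 45*(-32)) + 43021)/(-21255 - 38092) = (2*(1 - 2880)/(-4 - 1440) + 43021)/(-59347) = (2*(-2879)/(-1444) + 43021)*(-1/59347) = (2*(-1/1444)*(-2879) + 43021)*(-1/59347) = (2879/722 + 43021)*(-1/59347) = (31064041/722)*(-1/59347) = -31064041/42848534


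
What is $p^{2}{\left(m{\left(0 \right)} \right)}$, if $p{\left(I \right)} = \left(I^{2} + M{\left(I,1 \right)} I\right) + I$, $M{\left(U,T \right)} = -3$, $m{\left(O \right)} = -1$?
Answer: $9$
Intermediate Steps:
$p{\left(I \right)} = I^{2} - 2 I$ ($p{\left(I \right)} = \left(I^{2} - 3 I\right) + I = I^{2} - 2 I$)
$p^{2}{\left(m{\left(0 \right)} \right)} = \left(- (-2 - 1)\right)^{2} = \left(\left(-1\right) \left(-3\right)\right)^{2} = 3^{2} = 9$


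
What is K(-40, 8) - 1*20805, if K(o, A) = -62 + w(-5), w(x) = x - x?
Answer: -20867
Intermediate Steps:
w(x) = 0
K(o, A) = -62 (K(o, A) = -62 + 0 = -62)
K(-40, 8) - 1*20805 = -62 - 1*20805 = -62 - 20805 = -20867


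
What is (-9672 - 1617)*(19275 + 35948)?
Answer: -623412447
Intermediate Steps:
(-9672 - 1617)*(19275 + 35948) = -11289*55223 = -623412447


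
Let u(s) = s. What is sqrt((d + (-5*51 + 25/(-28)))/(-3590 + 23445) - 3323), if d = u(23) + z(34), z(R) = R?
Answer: 3*I*sqrt(79027418085)/14630 ≈ 57.646*I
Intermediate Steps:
d = 57 (d = 23 + 34 = 57)
sqrt((d + (-5*51 + 25/(-28)))/(-3590 + 23445) - 3323) = sqrt((57 + (-5*51 + 25/(-28)))/(-3590 + 23445) - 3323) = sqrt((57 + (-255 + 25*(-1/28)))/19855 - 3323) = sqrt((57 + (-255 - 25/28))*(1/19855) - 3323) = sqrt((57 - 7165/28)*(1/19855) - 3323) = sqrt(-5569/28*1/19855 - 3323) = sqrt(-5569/555940 - 3323) = sqrt(-1847394189/555940) = 3*I*sqrt(79027418085)/14630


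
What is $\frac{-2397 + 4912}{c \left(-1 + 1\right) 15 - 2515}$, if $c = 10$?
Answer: $-1$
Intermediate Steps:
$\frac{-2397 + 4912}{c \left(-1 + 1\right) 15 - 2515} = \frac{-2397 + 4912}{10 \left(-1 + 1\right) 15 - 2515} = \frac{2515}{10 \cdot 0 \cdot 15 - 2515} = \frac{2515}{0 \cdot 15 - 2515} = \frac{2515}{0 - 2515} = \frac{2515}{-2515} = 2515 \left(- \frac{1}{2515}\right) = -1$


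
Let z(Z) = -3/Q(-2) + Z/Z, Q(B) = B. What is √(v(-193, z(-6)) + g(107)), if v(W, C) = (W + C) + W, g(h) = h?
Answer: I*√1106/2 ≈ 16.628*I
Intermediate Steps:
z(Z) = 5/2 (z(Z) = -3/(-2) + Z/Z = -3*(-½) + 1 = 3/2 + 1 = 5/2)
v(W, C) = C + 2*W (v(W, C) = (C + W) + W = C + 2*W)
√(v(-193, z(-6)) + g(107)) = √((5/2 + 2*(-193)) + 107) = √((5/2 - 386) + 107) = √(-767/2 + 107) = √(-553/2) = I*√1106/2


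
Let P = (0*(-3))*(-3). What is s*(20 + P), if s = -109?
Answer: -2180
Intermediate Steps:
P = 0 (P = 0*(-3) = 0)
s*(20 + P) = -109*(20 + 0) = -109*20 = -2180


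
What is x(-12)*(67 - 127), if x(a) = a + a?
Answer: 1440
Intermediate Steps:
x(a) = 2*a
x(-12)*(67 - 127) = (2*(-12))*(67 - 127) = -24*(-60) = 1440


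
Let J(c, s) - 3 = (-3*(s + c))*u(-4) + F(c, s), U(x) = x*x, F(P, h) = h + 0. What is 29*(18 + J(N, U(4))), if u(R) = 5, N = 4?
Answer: -7627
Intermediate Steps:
F(P, h) = h
U(x) = x**2
J(c, s) = 3 - 15*c - 14*s (J(c, s) = 3 + (-3*(s + c)*5 + s) = 3 + (-3*(c + s)*5 + s) = 3 + ((-3*c - 3*s)*5 + s) = 3 + ((-15*c - 15*s) + s) = 3 + (-15*c - 14*s) = 3 - 15*c - 14*s)
29*(18 + J(N, U(4))) = 29*(18 + (3 - 15*4 - 14*4**2)) = 29*(18 + (3 - 60 - 14*16)) = 29*(18 + (3 - 60 - 224)) = 29*(18 - 281) = 29*(-263) = -7627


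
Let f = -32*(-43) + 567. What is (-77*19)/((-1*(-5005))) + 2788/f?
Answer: 144303/126295 ≈ 1.1426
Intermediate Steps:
f = 1943 (f = 1376 + 567 = 1943)
(-77*19)/((-1*(-5005))) + 2788/f = (-77*19)/((-1*(-5005))) + 2788/1943 = -1463/5005 + 2788*(1/1943) = -1463*1/5005 + 2788/1943 = -19/65 + 2788/1943 = 144303/126295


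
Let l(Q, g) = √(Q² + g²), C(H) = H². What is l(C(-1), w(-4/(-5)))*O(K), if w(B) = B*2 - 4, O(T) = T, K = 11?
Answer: 143/5 ≈ 28.600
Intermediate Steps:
w(B) = -4 + 2*B (w(B) = 2*B - 4 = -4 + 2*B)
l(C(-1), w(-4/(-5)))*O(K) = √(((-1)²)² + (-4 + 2*(-4/(-5)))²)*11 = √(1² + (-4 + 2*(-4*(-⅕)))²)*11 = √(1 + (-4 + 2*(⅘))²)*11 = √(1 + (-4 + 8/5)²)*11 = √(1 + (-12/5)²)*11 = √(1 + 144/25)*11 = √(169/25)*11 = (13/5)*11 = 143/5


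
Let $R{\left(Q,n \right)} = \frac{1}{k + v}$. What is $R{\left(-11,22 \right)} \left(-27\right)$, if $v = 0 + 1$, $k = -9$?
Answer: $\frac{27}{8} \approx 3.375$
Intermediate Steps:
$v = 1$
$R{\left(Q,n \right)} = - \frac{1}{8}$ ($R{\left(Q,n \right)} = \frac{1}{-9 + 1} = \frac{1}{-8} = - \frac{1}{8}$)
$R{\left(-11,22 \right)} \left(-27\right) = \left(- \frac{1}{8}\right) \left(-27\right) = \frac{27}{8}$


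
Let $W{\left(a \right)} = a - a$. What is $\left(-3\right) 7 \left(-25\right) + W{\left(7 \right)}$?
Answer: $525$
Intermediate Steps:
$W{\left(a \right)} = 0$
$\left(-3\right) 7 \left(-25\right) + W{\left(7 \right)} = \left(-3\right) 7 \left(-25\right) + 0 = \left(-21\right) \left(-25\right) + 0 = 525 + 0 = 525$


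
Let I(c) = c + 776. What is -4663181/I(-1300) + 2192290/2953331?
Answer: 13773065765871/1547545444 ≈ 8899.9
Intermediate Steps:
I(c) = 776 + c
-4663181/I(-1300) + 2192290/2953331 = -4663181/(776 - 1300) + 2192290/2953331 = -4663181/(-524) + 2192290*(1/2953331) = -4663181*(-1/524) + 2192290/2953331 = 4663181/524 + 2192290/2953331 = 13773065765871/1547545444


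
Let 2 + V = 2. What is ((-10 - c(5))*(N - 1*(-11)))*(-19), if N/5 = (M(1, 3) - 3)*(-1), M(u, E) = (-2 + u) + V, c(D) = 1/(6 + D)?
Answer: 65379/11 ≈ 5943.5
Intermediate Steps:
V = 0 (V = -2 + 2 = 0)
M(u, E) = -2 + u (M(u, E) = (-2 + u) + 0 = -2 + u)
N = 20 (N = 5*(((-2 + 1) - 3)*(-1)) = 5*((-1 - 3)*(-1)) = 5*(-4*(-1)) = 5*4 = 20)
((-10 - c(5))*(N - 1*(-11)))*(-19) = ((-10 - 1/(6 + 5))*(20 - 1*(-11)))*(-19) = ((-10 - 1/11)*(20 + 11))*(-19) = ((-10 - 1*1/11)*31)*(-19) = ((-10 - 1/11)*31)*(-19) = -111/11*31*(-19) = -3441/11*(-19) = 65379/11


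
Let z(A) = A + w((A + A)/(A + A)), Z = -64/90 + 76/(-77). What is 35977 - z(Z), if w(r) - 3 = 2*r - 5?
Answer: 124666189/3465 ≈ 35979.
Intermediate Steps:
Z = -5884/3465 (Z = -64*1/90 + 76*(-1/77) = -32/45 - 76/77 = -5884/3465 ≈ -1.6981)
w(r) = -2 + 2*r (w(r) = 3 + (2*r - 5) = 3 + (-5 + 2*r) = -2 + 2*r)
z(A) = A (z(A) = A + (-2 + 2*((A + A)/(A + A))) = A + (-2 + 2*((2*A)/((2*A)))) = A + (-2 + 2*((2*A)*(1/(2*A)))) = A + (-2 + 2*1) = A + (-2 + 2) = A + 0 = A)
35977 - z(Z) = 35977 - 1*(-5884/3465) = 35977 + 5884/3465 = 124666189/3465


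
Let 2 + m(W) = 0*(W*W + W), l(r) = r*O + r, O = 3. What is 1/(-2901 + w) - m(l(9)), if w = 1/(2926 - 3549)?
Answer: 3614025/1807324 ≈ 1.9997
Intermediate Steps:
l(r) = 4*r (l(r) = r*3 + r = 3*r + r = 4*r)
w = -1/623 (w = 1/(-623) = -1/623 ≈ -0.0016051)
m(W) = -2 (m(W) = -2 + 0*(W*W + W) = -2 + 0*(W**2 + W) = -2 + 0*(W + W**2) = -2 + 0 = -2)
1/(-2901 + w) - m(l(9)) = 1/(-2901 - 1/623) - 1*(-2) = 1/(-1807324/623) + 2 = -623/1807324 + 2 = 3614025/1807324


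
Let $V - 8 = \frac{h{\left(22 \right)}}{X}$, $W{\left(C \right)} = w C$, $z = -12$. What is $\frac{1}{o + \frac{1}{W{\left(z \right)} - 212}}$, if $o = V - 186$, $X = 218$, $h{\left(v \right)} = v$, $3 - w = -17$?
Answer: $- \frac{49268}{8764841} \approx -0.0056211$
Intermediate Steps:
$w = 20$ ($w = 3 - -17 = 3 + 17 = 20$)
$W{\left(C \right)} = 20 C$
$V = \frac{883}{109}$ ($V = 8 + \frac{22}{218} = 8 + 22 \cdot \frac{1}{218} = 8 + \frac{11}{109} = \frac{883}{109} \approx 8.1009$)
$o = - \frac{19391}{109}$ ($o = \frac{883}{109} - 186 = - \frac{19391}{109} \approx -177.9$)
$\frac{1}{o + \frac{1}{W{\left(z \right)} - 212}} = \frac{1}{- \frac{19391}{109} + \frac{1}{20 \left(-12\right) - 212}} = \frac{1}{- \frac{19391}{109} + \frac{1}{-240 - 212}} = \frac{1}{- \frac{19391}{109} + \frac{1}{-452}} = \frac{1}{- \frac{19391}{109} - \frac{1}{452}} = \frac{1}{- \frac{8764841}{49268}} = - \frac{49268}{8764841}$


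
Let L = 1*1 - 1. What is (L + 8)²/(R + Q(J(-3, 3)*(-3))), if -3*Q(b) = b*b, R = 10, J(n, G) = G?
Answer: -64/17 ≈ -3.7647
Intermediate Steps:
Q(b) = -b²/3 (Q(b) = -b*b/3 = -b²/3)
L = 0 (L = 1 - 1 = 0)
(L + 8)²/(R + Q(J(-3, 3)*(-3))) = (0 + 8)²/(10 - (3*(-3))²/3) = 8²/(10 - ⅓*(-9)²) = 64/(10 - ⅓*81) = 64/(10 - 27) = 64/(-17) = -1/17*64 = -64/17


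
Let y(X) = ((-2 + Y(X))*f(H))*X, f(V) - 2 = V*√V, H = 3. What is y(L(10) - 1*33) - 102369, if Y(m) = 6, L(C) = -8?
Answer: -102697 - 492*√3 ≈ -1.0355e+5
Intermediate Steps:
f(V) = 2 + V^(3/2) (f(V) = 2 + V*√V = 2 + V^(3/2))
y(X) = X*(8 + 12*√3) (y(X) = ((-2 + 6)*(2 + 3^(3/2)))*X = (4*(2 + 3*√3))*X = (8 + 12*√3)*X = X*(8 + 12*√3))
y(L(10) - 1*33) - 102369 = 4*(-8 - 1*33)*(2 + 3*√3) - 102369 = 4*(-8 - 33)*(2 + 3*√3) - 102369 = 4*(-41)*(2 + 3*√3) - 102369 = (-328 - 492*√3) - 102369 = -102697 - 492*√3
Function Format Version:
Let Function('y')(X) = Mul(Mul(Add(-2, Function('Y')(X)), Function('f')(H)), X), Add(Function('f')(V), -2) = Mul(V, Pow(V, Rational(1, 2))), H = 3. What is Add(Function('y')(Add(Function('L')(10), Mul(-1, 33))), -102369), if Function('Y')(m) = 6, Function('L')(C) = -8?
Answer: Add(-102697, Mul(-492, Pow(3, Rational(1, 2)))) ≈ -1.0355e+5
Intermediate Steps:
Function('f')(V) = Add(2, Pow(V, Rational(3, 2))) (Function('f')(V) = Add(2, Mul(V, Pow(V, Rational(1, 2)))) = Add(2, Pow(V, Rational(3, 2))))
Function('y')(X) = Mul(X, Add(8, Mul(12, Pow(3, Rational(1, 2))))) (Function('y')(X) = Mul(Mul(Add(-2, 6), Add(2, Pow(3, Rational(3, 2)))), X) = Mul(Mul(4, Add(2, Mul(3, Pow(3, Rational(1, 2))))), X) = Mul(Add(8, Mul(12, Pow(3, Rational(1, 2)))), X) = Mul(X, Add(8, Mul(12, Pow(3, Rational(1, 2))))))
Add(Function('y')(Add(Function('L')(10), Mul(-1, 33))), -102369) = Add(Mul(4, Add(-8, Mul(-1, 33)), Add(2, Mul(3, Pow(3, Rational(1, 2))))), -102369) = Add(Mul(4, Add(-8, -33), Add(2, Mul(3, Pow(3, Rational(1, 2))))), -102369) = Add(Mul(4, -41, Add(2, Mul(3, Pow(3, Rational(1, 2))))), -102369) = Add(Add(-328, Mul(-492, Pow(3, Rational(1, 2)))), -102369) = Add(-102697, Mul(-492, Pow(3, Rational(1, 2))))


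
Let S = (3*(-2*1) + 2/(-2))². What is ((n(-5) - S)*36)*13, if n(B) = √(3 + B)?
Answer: -22932 + 468*I*√2 ≈ -22932.0 + 661.85*I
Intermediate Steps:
S = 49 (S = (3*(-2) + 2*(-½))² = (-6 - 1)² = (-7)² = 49)
((n(-5) - S)*36)*13 = ((√(3 - 5) - 1*49)*36)*13 = ((√(-2) - 49)*36)*13 = ((I*√2 - 49)*36)*13 = ((-49 + I*√2)*36)*13 = (-1764 + 36*I*√2)*13 = -22932 + 468*I*√2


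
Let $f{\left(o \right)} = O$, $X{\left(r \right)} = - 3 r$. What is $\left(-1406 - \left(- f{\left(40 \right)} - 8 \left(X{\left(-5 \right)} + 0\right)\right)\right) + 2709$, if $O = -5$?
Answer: $1418$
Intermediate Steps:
$f{\left(o \right)} = -5$
$\left(-1406 - \left(- f{\left(40 \right)} - 8 \left(X{\left(-5 \right)} + 0\right)\right)\right) + 2709 = \left(-1406 - \left(5 - 8 \left(\left(-3\right) \left(-5\right) + 0\right)\right)\right) + 2709 = \left(-1406 - \left(5 - 8 \left(15 + 0\right)\right)\right) + 2709 = \left(-1406 - \left(5 - 120\right)\right) + 2709 = \left(-1406 - -115\right) + 2709 = \left(-1406 + \left(-5 + 120\right)\right) + 2709 = \left(-1406 + 115\right) + 2709 = -1291 + 2709 = 1418$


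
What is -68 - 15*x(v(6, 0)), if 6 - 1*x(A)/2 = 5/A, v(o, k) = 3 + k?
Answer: -198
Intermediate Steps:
x(A) = 12 - 10/A
-68 - 15*x(v(6, 0)) = -68 - 15*(12 - 10/(3 + 0)) = -68 - 15*(12 - 10/3) = -68 - 15*26/3 = -68 - 130 = -198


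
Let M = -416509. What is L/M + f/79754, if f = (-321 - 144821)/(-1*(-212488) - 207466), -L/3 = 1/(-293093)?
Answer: -285779636521139/788619168911572938 ≈ -0.00036238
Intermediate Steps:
L = 3/293093 (L = -3/(-293093) = -3*(-1/293093) = 3/293093 ≈ 1.0236e-5)
f = -2341/81 (f = -145142/(212488 - 207466) = -145142/5022 = -145142*1/5022 = -2341/81 ≈ -28.901)
L/M + f/79754 = (3/293093)/(-416509) - 2341/81/79754 = (3/293093)*(-1/416509) - 2341/81*1/79754 = -3/122075872337 - 2341/6460074 = -285779636521139/788619168911572938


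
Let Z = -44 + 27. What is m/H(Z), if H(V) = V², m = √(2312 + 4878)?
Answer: √7190/289 ≈ 0.29340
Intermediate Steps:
m = √7190 ≈ 84.794
Z = -17
m/H(Z) = √7190/((-17)²) = √7190/289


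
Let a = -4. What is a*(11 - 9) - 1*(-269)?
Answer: 261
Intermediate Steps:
a*(11 - 9) - 1*(-269) = -4*(11 - 9) - 1*(-269) = -4*2 + 269 = -8 + 269 = 261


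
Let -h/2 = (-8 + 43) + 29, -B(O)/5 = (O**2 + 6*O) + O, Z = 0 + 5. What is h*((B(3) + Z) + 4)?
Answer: 18048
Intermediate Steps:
Z = 5
B(O) = -35*O - 5*O**2 (B(O) = -5*((O**2 + 6*O) + O) = -5*(O**2 + 7*O) = -35*O - 5*O**2)
h = -128 (h = -2*((-8 + 43) + 29) = -2*(35 + 29) = -2*64 = -128)
h*((B(3) + Z) + 4) = -128*((-5*3*(7 + 3) + 5) + 4) = -128*((-5*3*10 + 5) + 4) = -128*((-150 + 5) + 4) = -128*(-145 + 4) = -128*(-141) = 18048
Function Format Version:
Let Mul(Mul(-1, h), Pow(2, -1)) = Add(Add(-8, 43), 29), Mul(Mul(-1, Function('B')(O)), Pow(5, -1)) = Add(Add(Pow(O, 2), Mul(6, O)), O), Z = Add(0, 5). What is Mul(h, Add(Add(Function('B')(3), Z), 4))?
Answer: 18048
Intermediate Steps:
Z = 5
Function('B')(O) = Add(Mul(-35, O), Mul(-5, Pow(O, 2))) (Function('B')(O) = Mul(-5, Add(Add(Pow(O, 2), Mul(6, O)), O)) = Mul(-5, Add(Pow(O, 2), Mul(7, O))) = Add(Mul(-35, O), Mul(-5, Pow(O, 2))))
h = -128 (h = Mul(-2, Add(Add(-8, 43), 29)) = Mul(-2, Add(35, 29)) = Mul(-2, 64) = -128)
Mul(h, Add(Add(Function('B')(3), Z), 4)) = Mul(-128, Add(Add(Mul(-5, 3, Add(7, 3)), 5), 4)) = Mul(-128, Add(Add(Mul(-5, 3, 10), 5), 4)) = Mul(-128, Add(Add(-150, 5), 4)) = Mul(-128, Add(-145, 4)) = Mul(-128, -141) = 18048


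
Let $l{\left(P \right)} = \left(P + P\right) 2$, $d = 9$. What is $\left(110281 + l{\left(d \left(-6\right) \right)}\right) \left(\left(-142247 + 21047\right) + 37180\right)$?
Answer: $-9247661300$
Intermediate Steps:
$l{\left(P \right)} = 4 P$ ($l{\left(P \right)} = 2 P 2 = 4 P$)
$\left(110281 + l{\left(d \left(-6\right) \right)}\right) \left(\left(-142247 + 21047\right) + 37180\right) = \left(110281 + 4 \cdot 9 \left(-6\right)\right) \left(\left(-142247 + 21047\right) + 37180\right) = \left(110281 + 4 \left(-54\right)\right) \left(-121200 + 37180\right) = \left(110281 - 216\right) \left(-84020\right) = 110065 \left(-84020\right) = -9247661300$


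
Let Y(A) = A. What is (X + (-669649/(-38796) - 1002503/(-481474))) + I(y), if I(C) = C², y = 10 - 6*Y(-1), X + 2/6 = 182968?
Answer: 1711422395663671/9339632652 ≈ 1.8324e+5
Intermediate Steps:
X = 548903/3 (X = -⅓ + 182968 = 548903/3 ≈ 1.8297e+5)
y = 16 (y = 10 - 6*(-1) = 10 + 6 = 16)
(X + (-669649/(-38796) - 1002503/(-481474))) + I(y) = (548903/3 + (-669649/(-38796) - 1002503/(-481474))) + 16² = (548903/3 + (-669649*(-1/38796) - 1002503*(-1/481474))) + 256 = (548903/3 + (669649/38796 + 1002503/481474)) + 256 = (548903/3 + 180655844507/9339632652) + 256 = 1709031449704759/9339632652 + 256 = 1711422395663671/9339632652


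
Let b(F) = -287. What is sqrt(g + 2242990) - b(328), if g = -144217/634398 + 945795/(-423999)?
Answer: 287 + sqrt(2003526621857868079684574454)/29887124178 ≈ 1784.7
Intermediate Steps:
g = -73462035577/29887124178 (g = -144217*1/634398 + 945795*(-1/423999) = -144217/634398 - 315265/141333 = -73462035577/29887124178 ≈ -2.4580)
sqrt(g + 2242990) - b(328) = sqrt(-73462035577/29887124178 + 2242990) - 1*(-287) = sqrt(67036447197976643/29887124178) + 287 = sqrt(2003526621857868079684574454)/29887124178 + 287 = 287 + sqrt(2003526621857868079684574454)/29887124178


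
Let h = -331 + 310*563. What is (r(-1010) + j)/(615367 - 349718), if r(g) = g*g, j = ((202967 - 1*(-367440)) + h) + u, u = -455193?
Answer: 1309513/265649 ≈ 4.9295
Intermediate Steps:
h = 174199 (h = -331 + 174530 = 174199)
j = 289413 (j = ((202967 - 1*(-367440)) + 174199) - 455193 = ((202967 + 367440) + 174199) - 455193 = (570407 + 174199) - 455193 = 744606 - 455193 = 289413)
r(g) = g²
(r(-1010) + j)/(615367 - 349718) = ((-1010)² + 289413)/(615367 - 349718) = (1020100 + 289413)/265649 = 1309513*(1/265649) = 1309513/265649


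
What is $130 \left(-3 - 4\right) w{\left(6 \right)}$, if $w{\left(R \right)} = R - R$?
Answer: $0$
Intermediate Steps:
$w{\left(R \right)} = 0$
$130 \left(-3 - 4\right) w{\left(6 \right)} = 130 \left(-3 - 4\right) 0 = 130 \left(\left(-7\right) 0\right) = 130 \cdot 0 = 0$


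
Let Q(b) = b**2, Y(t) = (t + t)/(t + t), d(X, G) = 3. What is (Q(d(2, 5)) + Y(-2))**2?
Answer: 100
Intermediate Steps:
Y(t) = 1 (Y(t) = (2*t)/((2*t)) = (2*t)*(1/(2*t)) = 1)
(Q(d(2, 5)) + Y(-2))**2 = (3**2 + 1)**2 = (9 + 1)**2 = 10**2 = 100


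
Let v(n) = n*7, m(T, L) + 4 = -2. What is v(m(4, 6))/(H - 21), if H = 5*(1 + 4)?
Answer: -21/2 ≈ -10.500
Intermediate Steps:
m(T, L) = -6 (m(T, L) = -4 - 2 = -6)
H = 25 (H = 5*5 = 25)
v(n) = 7*n
v(m(4, 6))/(H - 21) = (7*(-6))/(25 - 21) = -42/4 = -42*1/4 = -21/2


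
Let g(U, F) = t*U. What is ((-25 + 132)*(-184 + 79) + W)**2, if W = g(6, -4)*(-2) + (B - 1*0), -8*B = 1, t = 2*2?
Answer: 8147770225/64 ≈ 1.2731e+8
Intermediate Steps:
t = 4
B = -1/8 (B = -1/8*1 = -1/8 ≈ -0.12500)
g(U, F) = 4*U
W = -385/8 (W = (4*6)*(-2) + (-1/8 - 1*0) = 24*(-2) + (-1/8 + 0) = -48 - 1/8 = -385/8 ≈ -48.125)
((-25 + 132)*(-184 + 79) + W)**2 = ((-25 + 132)*(-184 + 79) - 385/8)**2 = (107*(-105) - 385/8)**2 = (-11235 - 385/8)**2 = (-90265/8)**2 = 8147770225/64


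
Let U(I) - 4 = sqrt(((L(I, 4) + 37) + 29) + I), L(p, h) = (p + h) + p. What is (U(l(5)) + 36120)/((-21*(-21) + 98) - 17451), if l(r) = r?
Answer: -9031/4228 - sqrt(85)/16912 ≈ -2.1365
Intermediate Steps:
L(p, h) = h + 2*p (L(p, h) = (h + p) + p = h + 2*p)
U(I) = 4 + sqrt(70 + 3*I) (U(I) = 4 + sqrt((((4 + 2*I) + 37) + 29) + I) = 4 + sqrt(((41 + 2*I) + 29) + I) = 4 + sqrt((70 + 2*I) + I) = 4 + sqrt(70 + 3*I))
(U(l(5)) + 36120)/((-21*(-21) + 98) - 17451) = ((4 + sqrt(70 + 3*5)) + 36120)/((-21*(-21) + 98) - 17451) = ((4 + sqrt(70 + 15)) + 36120)/((441 + 98) - 17451) = ((4 + sqrt(85)) + 36120)/(539 - 17451) = (36124 + sqrt(85))/(-16912) = (36124 + sqrt(85))*(-1/16912) = -9031/4228 - sqrt(85)/16912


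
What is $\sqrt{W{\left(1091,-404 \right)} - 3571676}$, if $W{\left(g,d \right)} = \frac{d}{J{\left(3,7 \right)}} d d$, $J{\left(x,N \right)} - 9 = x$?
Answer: $\frac{2 i \sqrt{20399883}}{3} \approx 3011.1 i$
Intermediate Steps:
$J{\left(x,N \right)} = 9 + x$
$W{\left(g,d \right)} = \frac{d^{3}}{12}$ ($W{\left(g,d \right)} = \frac{d}{9 + 3} d d = \frac{d}{12} d^{2} = \frac{d^{3}}{12}$)
$\sqrt{W{\left(1091,-404 \right)} - 3571676} = \sqrt{\frac{\left(-404\right)^{3}}{12} - 3571676} = \sqrt{\frac{1}{12} \left(-65939264\right) - 3571676} = \sqrt{- \frac{16484816}{3} - 3571676} = \sqrt{- \frac{27199844}{3}} = \frac{2 i \sqrt{20399883}}{3}$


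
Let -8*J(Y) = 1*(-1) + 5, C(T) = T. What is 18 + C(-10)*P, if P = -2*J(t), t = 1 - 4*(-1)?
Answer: 8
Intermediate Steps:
t = 5 (t = 1 + 4 = 5)
J(Y) = -½ (J(Y) = -(1*(-1) + 5)/8 = -(-1 + 5)/8 = -⅛*4 = -½)
P = 1 (P = -2*(-½) = 1)
18 + C(-10)*P = 18 - 10*1 = 18 - 10 = 8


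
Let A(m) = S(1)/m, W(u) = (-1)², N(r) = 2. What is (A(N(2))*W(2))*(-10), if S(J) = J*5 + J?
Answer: -30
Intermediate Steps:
S(J) = 6*J (S(J) = 5*J + J = 6*J)
W(u) = 1
A(m) = 6/m (A(m) = (6*1)/m = 6/m)
(A(N(2))*W(2))*(-10) = ((6/2)*1)*(-10) = ((6*(½))*1)*(-10) = (3*1)*(-10) = 3*(-10) = -30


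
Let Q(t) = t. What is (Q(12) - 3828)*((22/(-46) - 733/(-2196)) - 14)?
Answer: 75727354/1403 ≈ 53975.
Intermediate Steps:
(Q(12) - 3828)*((22/(-46) - 733/(-2196)) - 14) = (12 - 3828)*((22/(-46) - 733/(-2196)) - 14) = -3816*((22*(-1/46) - 733*(-1/2196)) - 14) = -3816*((-11/23 + 733/2196) - 14) = -3816*(-7297/50508 - 14) = -3816*(-714409/50508) = 75727354/1403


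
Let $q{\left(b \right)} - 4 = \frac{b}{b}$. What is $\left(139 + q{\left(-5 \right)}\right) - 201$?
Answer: $-57$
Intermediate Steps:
$q{\left(b \right)} = 5$ ($q{\left(b \right)} = 4 + \frac{b}{b} = 4 + 1 = 5$)
$\left(139 + q{\left(-5 \right)}\right) - 201 = \left(139 + 5\right) - 201 = 144 - 201 = -57$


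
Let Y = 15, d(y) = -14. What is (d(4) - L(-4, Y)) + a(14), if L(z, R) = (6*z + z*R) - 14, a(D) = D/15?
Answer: 1274/15 ≈ 84.933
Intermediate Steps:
a(D) = D/15 (a(D) = D*(1/15) = D/15)
L(z, R) = -14 + 6*z + R*z (L(z, R) = (6*z + R*z) - 14 = -14 + 6*z + R*z)
(d(4) - L(-4, Y)) + a(14) = (-14 - (-14 + 6*(-4) + 15*(-4))) + (1/15)*14 = (-14 - (-14 - 24 - 60)) + 14/15 = (-14 - 1*(-98)) + 14/15 = (-14 + 98) + 14/15 = 84 + 14/15 = 1274/15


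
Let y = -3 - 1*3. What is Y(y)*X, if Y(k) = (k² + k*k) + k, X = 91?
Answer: 6006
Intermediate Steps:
y = -6 (y = -3 - 3 = -6)
Y(k) = k + 2*k² (Y(k) = (k² + k²) + k = 2*k² + k = k + 2*k²)
Y(y)*X = -6*(1 + 2*(-6))*91 = -6*(1 - 12)*91 = -6*(-11)*91 = 66*91 = 6006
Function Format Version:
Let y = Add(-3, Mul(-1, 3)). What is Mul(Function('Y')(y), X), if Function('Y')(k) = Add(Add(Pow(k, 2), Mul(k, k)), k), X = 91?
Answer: 6006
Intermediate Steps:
y = -6 (y = Add(-3, -3) = -6)
Function('Y')(k) = Add(k, Mul(2, Pow(k, 2))) (Function('Y')(k) = Add(Add(Pow(k, 2), Pow(k, 2)), k) = Add(Mul(2, Pow(k, 2)), k) = Add(k, Mul(2, Pow(k, 2))))
Mul(Function('Y')(y), X) = Mul(Mul(-6, Add(1, Mul(2, -6))), 91) = Mul(Mul(-6, Add(1, -12)), 91) = Mul(Mul(-6, -11), 91) = Mul(66, 91) = 6006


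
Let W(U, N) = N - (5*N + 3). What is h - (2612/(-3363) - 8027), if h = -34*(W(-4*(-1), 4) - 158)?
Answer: 47235947/3363 ≈ 14046.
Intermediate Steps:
W(U, N) = -3 - 4*N (W(U, N) = N - (3 + 5*N) = N + (-3 - 5*N) = -3 - 4*N)
h = 6018 (h = -34*((-3 - 4*4) - 158) = -34*((-3 - 16) - 158) = -34*(-19 - 158) = -34*(-177) = 6018)
h - (2612/(-3363) - 8027) = 6018 - (2612/(-3363) - 8027) = 6018 - (2612*(-1/3363) - 8027) = 6018 - (-2612/3363 - 8027) = 6018 - 1*(-26997413/3363) = 6018 + 26997413/3363 = 47235947/3363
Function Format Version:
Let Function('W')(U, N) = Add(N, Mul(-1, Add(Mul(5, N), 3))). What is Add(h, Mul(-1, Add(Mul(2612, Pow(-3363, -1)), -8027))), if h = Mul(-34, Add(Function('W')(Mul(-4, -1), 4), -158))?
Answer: Rational(47235947, 3363) ≈ 14046.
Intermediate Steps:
Function('W')(U, N) = Add(-3, Mul(-4, N)) (Function('W')(U, N) = Add(N, Mul(-1, Add(3, Mul(5, N)))) = Add(N, Add(-3, Mul(-5, N))) = Add(-3, Mul(-4, N)))
h = 6018 (h = Mul(-34, Add(Add(-3, Mul(-4, 4)), -158)) = Mul(-34, Add(Add(-3, -16), -158)) = Mul(-34, Add(-19, -158)) = Mul(-34, -177) = 6018)
Add(h, Mul(-1, Add(Mul(2612, Pow(-3363, -1)), -8027))) = Add(6018, Mul(-1, Add(Mul(2612, Pow(-3363, -1)), -8027))) = Add(6018, Mul(-1, Add(Mul(2612, Rational(-1, 3363)), -8027))) = Add(6018, Mul(-1, Add(Rational(-2612, 3363), -8027))) = Add(6018, Mul(-1, Rational(-26997413, 3363))) = Add(6018, Rational(26997413, 3363)) = Rational(47235947, 3363)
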